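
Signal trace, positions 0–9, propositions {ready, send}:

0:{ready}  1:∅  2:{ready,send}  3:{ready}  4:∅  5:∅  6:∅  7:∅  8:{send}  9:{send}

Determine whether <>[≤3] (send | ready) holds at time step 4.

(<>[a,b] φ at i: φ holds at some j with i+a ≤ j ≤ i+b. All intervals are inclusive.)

No

Check (send | ready) at each j in [4,7]:
  j=4: false
  j=5: false
  j=6: false
  j=7: false
No position in the window satisfies it → formula fails.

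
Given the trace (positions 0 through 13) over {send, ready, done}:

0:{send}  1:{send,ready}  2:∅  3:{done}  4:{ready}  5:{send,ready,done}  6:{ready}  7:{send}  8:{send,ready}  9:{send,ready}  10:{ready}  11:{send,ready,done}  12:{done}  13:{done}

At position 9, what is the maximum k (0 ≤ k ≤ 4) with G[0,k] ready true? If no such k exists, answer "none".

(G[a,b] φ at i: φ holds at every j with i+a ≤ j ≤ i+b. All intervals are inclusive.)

2

ready must hold from j=9 onward; find where it first fails.
  j=9: holds
  j=10: holds
  j=11: holds
  j=12: fails
Holds on [9,11], so largest k = 2.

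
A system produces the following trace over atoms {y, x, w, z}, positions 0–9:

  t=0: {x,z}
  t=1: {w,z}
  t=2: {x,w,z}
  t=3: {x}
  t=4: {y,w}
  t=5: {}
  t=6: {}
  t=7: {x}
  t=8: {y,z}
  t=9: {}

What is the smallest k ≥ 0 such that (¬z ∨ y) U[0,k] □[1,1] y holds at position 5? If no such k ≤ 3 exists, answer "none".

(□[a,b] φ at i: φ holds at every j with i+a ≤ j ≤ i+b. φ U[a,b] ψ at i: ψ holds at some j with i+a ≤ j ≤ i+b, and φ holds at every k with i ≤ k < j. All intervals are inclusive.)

2

Need earliest j ≥ 5 with □[1,1] y, and (¬z ∨ y) at every k in [5,j-1].
  j=5: rhs fails.
  j=6: rhs fails.
  j=7: rhs holds; lhs holds on [5,6]. k = 2.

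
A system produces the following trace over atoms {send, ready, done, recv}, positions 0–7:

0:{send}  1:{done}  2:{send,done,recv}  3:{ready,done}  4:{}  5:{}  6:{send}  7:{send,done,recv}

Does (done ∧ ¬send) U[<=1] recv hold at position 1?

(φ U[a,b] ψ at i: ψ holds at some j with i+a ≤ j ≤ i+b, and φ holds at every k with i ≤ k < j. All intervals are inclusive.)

True

Need some j in [1,2] with recv, and (done ∧ ¬send) at every k in [1,j-1].
  j=1: recv false.
  j=2: recv holds; (done ∧ ¬send) holds at every k in [1,1] → satisfied.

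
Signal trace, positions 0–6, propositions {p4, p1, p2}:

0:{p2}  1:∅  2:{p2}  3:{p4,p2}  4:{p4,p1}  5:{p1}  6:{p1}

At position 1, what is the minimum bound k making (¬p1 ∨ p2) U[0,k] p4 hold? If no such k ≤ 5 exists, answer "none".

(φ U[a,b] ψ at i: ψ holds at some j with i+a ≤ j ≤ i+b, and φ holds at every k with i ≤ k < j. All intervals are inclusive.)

Need earliest j ≥ 1 with p4, and (¬p1 ∨ p2) at every k in [1,j-1].
  j=1: rhs fails.
  j=2: rhs fails.
  j=3: rhs holds; lhs holds on [1,2]. k = 2.

2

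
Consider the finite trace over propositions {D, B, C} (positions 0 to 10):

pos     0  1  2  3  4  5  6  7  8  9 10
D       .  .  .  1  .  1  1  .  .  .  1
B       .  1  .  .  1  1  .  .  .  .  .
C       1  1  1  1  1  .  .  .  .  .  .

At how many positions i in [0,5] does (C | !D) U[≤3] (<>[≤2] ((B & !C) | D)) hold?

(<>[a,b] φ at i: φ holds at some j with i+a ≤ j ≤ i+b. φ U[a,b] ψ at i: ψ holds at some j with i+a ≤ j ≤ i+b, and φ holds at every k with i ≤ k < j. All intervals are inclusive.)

Evaluate at each i in [0,5]:
  i=0: ✓ (rhs at j=1; lhs holds on [0,0])
  i=1: ✓ (rhs at j=1)
  i=2: ✓ (rhs at j=2)
  i=3: ✓ (rhs at j=3)
  i=4: ✓ (rhs at j=4)
  i=5: ✓ (rhs at j=5)
Positions where it holds: {0, 1, 2, 3, 4, 5} → 6.

6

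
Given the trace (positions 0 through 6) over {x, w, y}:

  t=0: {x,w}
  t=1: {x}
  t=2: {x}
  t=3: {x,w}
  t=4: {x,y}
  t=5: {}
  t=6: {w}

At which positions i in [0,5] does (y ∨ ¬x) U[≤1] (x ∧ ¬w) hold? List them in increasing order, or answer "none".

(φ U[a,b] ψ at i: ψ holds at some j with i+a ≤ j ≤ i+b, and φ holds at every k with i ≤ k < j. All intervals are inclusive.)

Evaluate at each i in [0,5]:
  i=0: ✗ (lhs fails at k=0 before rhs at j=1)
  i=1: ✓ (rhs at j=1)
  i=2: ✓ (rhs at j=2)
  i=3: ✗ (lhs fails at k=3 before rhs at j=4)
  i=4: ✓ (rhs at j=4)
  i=5: ✗ (no rhs in [5,6])

1, 2, 4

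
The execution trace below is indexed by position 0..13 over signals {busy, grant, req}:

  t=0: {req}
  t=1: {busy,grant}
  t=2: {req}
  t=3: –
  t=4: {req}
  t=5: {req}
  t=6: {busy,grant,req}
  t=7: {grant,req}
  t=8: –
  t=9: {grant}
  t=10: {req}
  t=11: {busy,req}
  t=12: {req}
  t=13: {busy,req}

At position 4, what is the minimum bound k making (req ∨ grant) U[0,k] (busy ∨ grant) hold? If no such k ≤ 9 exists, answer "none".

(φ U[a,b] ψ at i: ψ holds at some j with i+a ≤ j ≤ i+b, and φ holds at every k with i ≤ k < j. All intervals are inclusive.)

Need earliest j ≥ 4 with (busy ∨ grant), and (req ∨ grant) at every k in [4,j-1].
  j=4: rhs fails.
  j=5: rhs fails.
  j=6: rhs holds; lhs holds on [4,5]. k = 2.

2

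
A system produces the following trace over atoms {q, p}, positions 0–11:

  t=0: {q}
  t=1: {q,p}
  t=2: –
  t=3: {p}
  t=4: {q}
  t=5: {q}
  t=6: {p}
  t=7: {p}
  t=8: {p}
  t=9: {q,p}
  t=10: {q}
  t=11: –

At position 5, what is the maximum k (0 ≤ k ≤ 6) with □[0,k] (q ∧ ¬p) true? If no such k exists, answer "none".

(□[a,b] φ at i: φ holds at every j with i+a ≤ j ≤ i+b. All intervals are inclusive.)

0

(q ∧ ¬p) must hold from j=5 onward; find where it first fails.
  j=5: holds
  j=6: fails
Holds on [5,5], so largest k = 0.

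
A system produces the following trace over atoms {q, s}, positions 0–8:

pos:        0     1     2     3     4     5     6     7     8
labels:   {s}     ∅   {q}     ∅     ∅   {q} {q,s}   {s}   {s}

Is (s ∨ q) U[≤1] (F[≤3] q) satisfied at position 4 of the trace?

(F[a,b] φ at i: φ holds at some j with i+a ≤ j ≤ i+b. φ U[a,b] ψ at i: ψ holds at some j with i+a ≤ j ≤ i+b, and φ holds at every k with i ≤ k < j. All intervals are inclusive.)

Need some j in [4,5] with F[≤3] q, and (s ∨ q) at every k in [4,j-1].
  j=4: F[≤3] q holds; no prefix to check → satisfied.

True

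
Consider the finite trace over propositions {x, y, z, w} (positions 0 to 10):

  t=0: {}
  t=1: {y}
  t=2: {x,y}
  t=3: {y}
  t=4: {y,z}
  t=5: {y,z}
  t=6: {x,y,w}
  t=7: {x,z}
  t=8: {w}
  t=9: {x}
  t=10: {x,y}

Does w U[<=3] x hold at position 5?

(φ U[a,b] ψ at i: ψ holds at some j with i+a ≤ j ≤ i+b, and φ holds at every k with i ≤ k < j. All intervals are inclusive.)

Need some j in [5,8] with x, and w at every k in [5,j-1].
  j=5: x false.
  j=6: x holds, but w fails at k=5 → not this j.
  j=7: x holds, but w fails at k=5 → not this j.
  j=8: x false.
No j in the window works → until fails.

Does not hold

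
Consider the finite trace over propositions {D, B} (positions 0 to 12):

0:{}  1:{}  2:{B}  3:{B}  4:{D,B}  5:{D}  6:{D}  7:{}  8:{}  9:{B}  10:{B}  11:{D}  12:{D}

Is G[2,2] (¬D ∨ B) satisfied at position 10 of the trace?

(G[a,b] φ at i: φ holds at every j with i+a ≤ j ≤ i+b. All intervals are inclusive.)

Check (¬D ∨ B) at every j in [12,12]:
  j=12: false
Fails at j=12 → formula fails.

False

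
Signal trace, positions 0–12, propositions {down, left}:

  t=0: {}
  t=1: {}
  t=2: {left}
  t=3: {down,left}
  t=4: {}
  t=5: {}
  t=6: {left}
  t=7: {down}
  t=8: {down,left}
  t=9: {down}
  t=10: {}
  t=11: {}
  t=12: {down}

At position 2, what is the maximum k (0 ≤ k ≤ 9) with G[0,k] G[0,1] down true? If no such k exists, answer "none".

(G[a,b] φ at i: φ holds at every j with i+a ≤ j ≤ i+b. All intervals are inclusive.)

none

G[0,1] down must hold from j=2 onward; find where it first fails.
  j=2: fails → no k works.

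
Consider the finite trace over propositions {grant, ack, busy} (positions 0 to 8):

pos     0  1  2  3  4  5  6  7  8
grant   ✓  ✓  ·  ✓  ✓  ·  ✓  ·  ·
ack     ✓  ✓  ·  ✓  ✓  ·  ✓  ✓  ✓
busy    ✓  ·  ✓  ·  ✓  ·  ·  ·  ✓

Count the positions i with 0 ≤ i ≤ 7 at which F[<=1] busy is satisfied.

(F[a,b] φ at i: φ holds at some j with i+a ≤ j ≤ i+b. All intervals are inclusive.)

6

Evaluate at each i in [0,7]:
  i=0: ✓ (witness j=0)
  i=1: ✓ (witness j=2)
  i=2: ✓ (witness j=2)
  i=3: ✓ (witness j=4)
  i=4: ✓ (witness j=4)
  i=5: ✗ (none in [5,6])
  i=6: ✗ (none in [6,7])
  i=7: ✓ (witness j=8)
Positions where it holds: {0, 1, 2, 3, 4, 7} → 6.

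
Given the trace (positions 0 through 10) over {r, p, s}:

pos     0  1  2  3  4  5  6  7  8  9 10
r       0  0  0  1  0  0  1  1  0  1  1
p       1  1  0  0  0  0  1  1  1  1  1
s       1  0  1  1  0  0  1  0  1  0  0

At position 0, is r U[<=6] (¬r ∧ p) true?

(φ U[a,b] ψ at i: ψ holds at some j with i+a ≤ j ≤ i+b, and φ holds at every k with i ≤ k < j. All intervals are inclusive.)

Yes

Need some j in [0,6] with (¬r ∧ p), and r at every k in [0,j-1].
  j=0: (¬r ∧ p) holds; no prefix to check → satisfied.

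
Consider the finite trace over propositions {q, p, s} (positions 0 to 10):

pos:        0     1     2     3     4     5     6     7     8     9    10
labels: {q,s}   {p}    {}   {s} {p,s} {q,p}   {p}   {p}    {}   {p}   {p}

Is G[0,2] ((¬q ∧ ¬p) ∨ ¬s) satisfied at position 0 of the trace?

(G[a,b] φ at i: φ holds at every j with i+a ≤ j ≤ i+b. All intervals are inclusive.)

Check ((¬q ∧ ¬p) ∨ ¬s) at every j in [0,2]:
  j=0: false
  j=1: true
  j=2: true
Fails at j=0 → formula fails.

False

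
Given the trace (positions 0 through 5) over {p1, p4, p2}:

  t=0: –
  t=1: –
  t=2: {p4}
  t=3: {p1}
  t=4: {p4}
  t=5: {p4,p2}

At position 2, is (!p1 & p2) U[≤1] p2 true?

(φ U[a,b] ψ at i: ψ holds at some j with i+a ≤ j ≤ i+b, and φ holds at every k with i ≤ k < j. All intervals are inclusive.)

Does not hold

Need some j in [2,3] with p2, and (!p1 & p2) at every k in [2,j-1].
  j=2: p2 false.
  j=3: p2 false.
No j in the window works → until fails.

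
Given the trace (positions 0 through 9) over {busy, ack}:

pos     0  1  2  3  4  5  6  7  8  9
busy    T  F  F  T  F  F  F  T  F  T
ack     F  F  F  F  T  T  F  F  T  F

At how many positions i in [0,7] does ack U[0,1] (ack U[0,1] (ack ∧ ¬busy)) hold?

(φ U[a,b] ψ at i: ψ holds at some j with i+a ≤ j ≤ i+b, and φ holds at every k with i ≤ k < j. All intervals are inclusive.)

Evaluate at each i in [0,7]:
  i=0: ✗ (no rhs in [0,1])
  i=1: ✗ (no rhs in [1,2])
  i=2: ✗ (no rhs in [2,3])
  i=3: ✗ (lhs fails at k=3 before rhs at j=4)
  i=4: ✓ (rhs at j=4)
  i=5: ✓ (rhs at j=5)
  i=6: ✗ (no rhs in [6,7])
  i=7: ✗ (lhs fails at k=7 before rhs at j=8)
Positions where it holds: {4, 5} → 2.

2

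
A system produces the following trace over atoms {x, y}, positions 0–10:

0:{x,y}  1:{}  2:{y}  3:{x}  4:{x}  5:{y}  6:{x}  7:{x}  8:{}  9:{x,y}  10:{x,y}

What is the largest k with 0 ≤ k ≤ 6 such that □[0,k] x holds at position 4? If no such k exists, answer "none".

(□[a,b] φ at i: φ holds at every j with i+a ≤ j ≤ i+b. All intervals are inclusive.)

x must hold from j=4 onward; find where it first fails.
  j=4: holds
  j=5: fails
Holds on [4,4], so largest k = 0.

0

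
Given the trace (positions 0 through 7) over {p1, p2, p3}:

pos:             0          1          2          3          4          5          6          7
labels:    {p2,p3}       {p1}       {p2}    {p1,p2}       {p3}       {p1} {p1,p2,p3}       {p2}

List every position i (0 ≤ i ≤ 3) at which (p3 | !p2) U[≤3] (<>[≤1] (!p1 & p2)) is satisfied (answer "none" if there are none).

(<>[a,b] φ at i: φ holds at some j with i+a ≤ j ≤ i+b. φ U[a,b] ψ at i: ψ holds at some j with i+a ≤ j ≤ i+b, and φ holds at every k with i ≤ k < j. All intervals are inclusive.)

0, 1, 2

Evaluate at each i in [0,3]:
  i=0: ✓ (rhs at j=0)
  i=1: ✓ (rhs at j=1)
  i=2: ✓ (rhs at j=2)
  i=3: ✗ (lhs fails at k=3 before rhs at j=6)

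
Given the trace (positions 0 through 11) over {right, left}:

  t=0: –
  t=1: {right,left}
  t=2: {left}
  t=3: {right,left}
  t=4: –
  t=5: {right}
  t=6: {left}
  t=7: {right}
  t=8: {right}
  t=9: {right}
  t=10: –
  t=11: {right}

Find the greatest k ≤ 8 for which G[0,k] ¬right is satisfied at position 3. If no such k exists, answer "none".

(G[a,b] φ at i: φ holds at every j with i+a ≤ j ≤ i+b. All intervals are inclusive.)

¬right must hold from j=3 onward; find where it first fails.
  j=3: fails → no k works.

none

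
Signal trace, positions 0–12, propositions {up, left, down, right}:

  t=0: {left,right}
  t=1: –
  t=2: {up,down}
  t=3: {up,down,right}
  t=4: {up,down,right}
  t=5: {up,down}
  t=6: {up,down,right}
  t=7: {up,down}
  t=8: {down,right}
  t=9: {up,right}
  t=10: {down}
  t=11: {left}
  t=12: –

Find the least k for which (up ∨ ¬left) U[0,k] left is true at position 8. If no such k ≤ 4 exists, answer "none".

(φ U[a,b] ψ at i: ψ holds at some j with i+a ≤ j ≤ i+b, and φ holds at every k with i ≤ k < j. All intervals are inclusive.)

3

Need earliest j ≥ 8 with left, and (up ∨ ¬left) at every k in [8,j-1].
  j=8: rhs fails.
  j=9: rhs fails.
  j=10: rhs fails.
  j=11: rhs holds; lhs holds on [8,10]. k = 3.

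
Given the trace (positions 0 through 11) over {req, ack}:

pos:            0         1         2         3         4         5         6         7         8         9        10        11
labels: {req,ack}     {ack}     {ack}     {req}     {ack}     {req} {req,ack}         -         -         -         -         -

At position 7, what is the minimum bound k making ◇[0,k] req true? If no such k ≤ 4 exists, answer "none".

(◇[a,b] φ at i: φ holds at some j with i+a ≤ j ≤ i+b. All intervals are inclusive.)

Scan j = 7,8,… for req:
  j=7: fails
  j=8: fails
  j=9: fails
  j=10: fails
  j=11: fails
No j in [7,11] satisfies it → none.

none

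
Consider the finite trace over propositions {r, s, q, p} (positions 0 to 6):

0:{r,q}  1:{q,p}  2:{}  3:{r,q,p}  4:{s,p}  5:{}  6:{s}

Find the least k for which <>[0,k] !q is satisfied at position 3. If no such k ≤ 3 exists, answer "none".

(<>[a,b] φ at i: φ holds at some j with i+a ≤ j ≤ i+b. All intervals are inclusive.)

Scan j = 3,4,… for !q:
  j=3: fails
  j=4: holds
First hit at j=4, so smallest k = 4-3 = 1.

1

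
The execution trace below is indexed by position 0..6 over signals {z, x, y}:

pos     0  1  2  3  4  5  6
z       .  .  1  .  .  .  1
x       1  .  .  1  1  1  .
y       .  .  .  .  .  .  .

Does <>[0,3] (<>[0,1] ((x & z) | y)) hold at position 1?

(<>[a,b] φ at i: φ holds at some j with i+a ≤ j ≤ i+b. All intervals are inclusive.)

Check <>[0,1] ((x & z) | y) at each j in [1,4]:
  j=1: fails (none in [1,2])
  j=2: fails (none in [2,3])
  j=3: fails (none in [3,4])
  j=4: fails (none in [4,5])
No position in the window satisfies it → formula fails.

False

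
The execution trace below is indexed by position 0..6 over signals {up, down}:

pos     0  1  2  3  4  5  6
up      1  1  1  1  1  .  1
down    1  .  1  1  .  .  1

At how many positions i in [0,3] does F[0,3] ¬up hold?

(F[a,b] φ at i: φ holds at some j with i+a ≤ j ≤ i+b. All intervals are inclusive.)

2

Evaluate at each i in [0,3]:
  i=0: ✗ (none in [0,3])
  i=1: ✗ (none in [1,4])
  i=2: ✓ (witness j=5)
  i=3: ✓ (witness j=5)
Positions where it holds: {2, 3} → 2.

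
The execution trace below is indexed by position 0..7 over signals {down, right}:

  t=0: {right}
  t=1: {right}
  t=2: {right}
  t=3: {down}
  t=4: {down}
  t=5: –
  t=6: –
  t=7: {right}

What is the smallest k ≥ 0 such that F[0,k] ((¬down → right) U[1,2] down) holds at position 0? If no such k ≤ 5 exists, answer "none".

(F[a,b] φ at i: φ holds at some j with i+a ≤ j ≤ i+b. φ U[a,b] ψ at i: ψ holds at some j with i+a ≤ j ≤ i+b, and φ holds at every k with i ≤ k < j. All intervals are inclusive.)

1

Scan j = 0,1,… for ((¬down → right) U[1,2] down):
  j=0: fails
  j=1: holds
First hit at j=1, so smallest k = 1-0 = 1.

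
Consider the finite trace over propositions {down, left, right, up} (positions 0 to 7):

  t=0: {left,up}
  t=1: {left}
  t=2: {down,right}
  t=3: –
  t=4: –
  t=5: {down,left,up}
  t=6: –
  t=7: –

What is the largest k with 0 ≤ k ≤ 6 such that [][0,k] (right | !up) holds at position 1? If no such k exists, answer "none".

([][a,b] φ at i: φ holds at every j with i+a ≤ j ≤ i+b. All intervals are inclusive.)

3

(right | !up) must hold from j=1 onward; find where it first fails.
  j=1: holds
  j=2: holds
  j=3: holds
  j=4: holds
  j=5: fails
Holds on [1,4], so largest k = 3.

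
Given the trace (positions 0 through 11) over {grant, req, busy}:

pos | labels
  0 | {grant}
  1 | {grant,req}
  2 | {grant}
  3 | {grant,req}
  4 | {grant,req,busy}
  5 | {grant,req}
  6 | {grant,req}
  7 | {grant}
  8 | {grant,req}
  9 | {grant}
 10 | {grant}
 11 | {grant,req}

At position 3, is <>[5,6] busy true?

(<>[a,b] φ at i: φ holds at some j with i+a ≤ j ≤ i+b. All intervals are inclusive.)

Check busy at each j in [8,9]:
  j=8: false
  j=9: false
No position in the window satisfies it → formula fails.

Does not hold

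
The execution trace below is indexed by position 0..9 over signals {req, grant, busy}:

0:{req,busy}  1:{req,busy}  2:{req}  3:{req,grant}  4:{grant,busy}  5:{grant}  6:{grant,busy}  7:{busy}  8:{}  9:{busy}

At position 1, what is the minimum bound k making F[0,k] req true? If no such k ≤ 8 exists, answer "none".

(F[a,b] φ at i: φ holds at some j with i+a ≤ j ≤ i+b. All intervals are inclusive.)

0

Scan j = 1,2,… for req:
  j=1: holds
First hit at j=1, so smallest k = 1-1 = 0.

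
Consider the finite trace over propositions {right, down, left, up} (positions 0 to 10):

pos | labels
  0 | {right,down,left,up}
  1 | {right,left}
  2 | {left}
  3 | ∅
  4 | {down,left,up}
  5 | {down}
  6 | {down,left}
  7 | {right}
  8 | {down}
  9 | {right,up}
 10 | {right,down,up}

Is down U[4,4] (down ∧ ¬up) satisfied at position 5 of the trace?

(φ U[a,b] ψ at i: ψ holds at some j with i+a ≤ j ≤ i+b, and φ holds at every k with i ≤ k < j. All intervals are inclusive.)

Need some j in [9,9] with (down ∧ ¬up), and down at every k in [5,j-1].
  j=9: (down ∧ ¬up) false.
No j in the window works → until fails.

Does not hold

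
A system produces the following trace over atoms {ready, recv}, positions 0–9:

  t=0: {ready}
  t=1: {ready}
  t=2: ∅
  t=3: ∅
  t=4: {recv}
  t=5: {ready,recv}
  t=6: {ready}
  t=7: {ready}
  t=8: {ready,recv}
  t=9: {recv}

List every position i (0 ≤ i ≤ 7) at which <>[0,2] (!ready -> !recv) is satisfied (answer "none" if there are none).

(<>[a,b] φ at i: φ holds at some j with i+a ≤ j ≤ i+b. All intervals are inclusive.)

0, 1, 2, 3, 4, 5, 6, 7

Evaluate at each i in [0,7]:
  i=0: ✓ (witness j=0)
  i=1: ✓ (witness j=1)
  i=2: ✓ (witness j=2)
  i=3: ✓ (witness j=3)
  i=4: ✓ (witness j=5)
  i=5: ✓ (witness j=5)
  i=6: ✓ (witness j=6)
  i=7: ✓ (witness j=7)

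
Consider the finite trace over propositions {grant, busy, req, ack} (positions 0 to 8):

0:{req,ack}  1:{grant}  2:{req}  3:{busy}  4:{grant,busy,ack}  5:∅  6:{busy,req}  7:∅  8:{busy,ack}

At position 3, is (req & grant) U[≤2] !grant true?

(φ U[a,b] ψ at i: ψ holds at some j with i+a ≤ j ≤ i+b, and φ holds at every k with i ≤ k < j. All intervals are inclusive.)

Yes

Need some j in [3,5] with !grant, and (req & grant) at every k in [3,j-1].
  j=3: !grant holds; no prefix to check → satisfied.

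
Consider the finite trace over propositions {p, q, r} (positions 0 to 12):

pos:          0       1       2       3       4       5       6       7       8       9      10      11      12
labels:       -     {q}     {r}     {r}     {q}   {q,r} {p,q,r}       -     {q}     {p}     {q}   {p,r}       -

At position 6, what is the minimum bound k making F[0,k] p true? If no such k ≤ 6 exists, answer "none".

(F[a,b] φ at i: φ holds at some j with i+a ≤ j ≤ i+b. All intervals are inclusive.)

0

Scan j = 6,7,… for p:
  j=6: holds
First hit at j=6, so smallest k = 6-6 = 0.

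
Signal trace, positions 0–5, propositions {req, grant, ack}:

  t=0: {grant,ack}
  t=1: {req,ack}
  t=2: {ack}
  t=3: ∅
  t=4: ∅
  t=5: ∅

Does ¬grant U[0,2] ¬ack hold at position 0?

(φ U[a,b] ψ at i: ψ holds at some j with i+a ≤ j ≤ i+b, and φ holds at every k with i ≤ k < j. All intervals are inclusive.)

Need some j in [0,2] with ¬ack, and ¬grant at every k in [0,j-1].
  j=0: ¬ack false.
  j=1: ¬ack false.
  j=2: ¬ack false.
No j in the window works → until fails.

Does not hold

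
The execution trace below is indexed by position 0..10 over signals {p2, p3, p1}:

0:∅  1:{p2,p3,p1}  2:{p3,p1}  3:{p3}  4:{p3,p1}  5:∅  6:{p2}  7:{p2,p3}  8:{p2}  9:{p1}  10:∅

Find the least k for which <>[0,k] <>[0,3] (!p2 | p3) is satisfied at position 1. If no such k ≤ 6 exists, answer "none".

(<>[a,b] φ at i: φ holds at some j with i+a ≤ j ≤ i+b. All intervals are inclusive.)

Scan j = 1,2,… for <>[0,3] (!p2 | p3):
  j=1: holds
First hit at j=1, so smallest k = 1-1 = 0.

0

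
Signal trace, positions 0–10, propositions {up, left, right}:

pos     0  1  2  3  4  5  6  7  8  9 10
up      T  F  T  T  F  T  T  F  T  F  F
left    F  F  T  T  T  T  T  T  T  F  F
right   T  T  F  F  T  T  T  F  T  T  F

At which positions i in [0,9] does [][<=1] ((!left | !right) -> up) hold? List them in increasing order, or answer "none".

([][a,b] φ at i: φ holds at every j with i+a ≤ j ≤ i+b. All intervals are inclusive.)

2, 3, 4, 5

Evaluate at each i in [0,9]:
  i=0: ✗ (fails at j=1)
  i=1: ✗ (fails at j=1)
  i=2: ✓ (all of [2,3])
  i=3: ✓ (all of [3,4])
  i=4: ✓ (all of [4,5])
  i=5: ✓ (all of [5,6])
  i=6: ✗ (fails at j=7)
  i=7: ✗ (fails at j=7)
  i=8: ✗ (fails at j=9)
  i=9: ✗ (fails at j=9)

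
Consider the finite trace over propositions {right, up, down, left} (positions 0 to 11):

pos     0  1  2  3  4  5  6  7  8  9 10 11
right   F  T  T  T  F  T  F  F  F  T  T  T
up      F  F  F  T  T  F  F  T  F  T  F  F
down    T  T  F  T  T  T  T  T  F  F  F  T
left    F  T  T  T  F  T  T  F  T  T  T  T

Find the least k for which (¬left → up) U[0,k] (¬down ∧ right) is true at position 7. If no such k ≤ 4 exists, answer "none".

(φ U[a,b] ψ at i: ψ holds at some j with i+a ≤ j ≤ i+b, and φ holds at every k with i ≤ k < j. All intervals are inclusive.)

Need earliest j ≥ 7 with (¬down ∧ right), and (¬left → up) at every k in [7,j-1].
  j=7: rhs fails.
  j=8: rhs fails.
  j=9: rhs holds; lhs holds on [7,8]. k = 2.

2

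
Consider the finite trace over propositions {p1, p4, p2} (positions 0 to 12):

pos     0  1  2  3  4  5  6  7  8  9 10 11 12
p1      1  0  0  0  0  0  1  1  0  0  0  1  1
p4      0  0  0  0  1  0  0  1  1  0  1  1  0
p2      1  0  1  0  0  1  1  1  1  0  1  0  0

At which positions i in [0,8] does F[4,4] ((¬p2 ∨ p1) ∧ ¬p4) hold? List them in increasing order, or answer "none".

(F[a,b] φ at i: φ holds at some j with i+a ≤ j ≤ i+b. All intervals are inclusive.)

2, 5, 8

Evaluate at each i in [0,8]:
  i=0: ✗ (none in [4,4])
  i=1: ✗ (none in [5,5])
  i=2: ✓ (witness j=6)
  i=3: ✗ (none in [7,7])
  i=4: ✗ (none in [8,8])
  i=5: ✓ (witness j=9)
  i=6: ✗ (none in [10,10])
  i=7: ✗ (none in [11,11])
  i=8: ✓ (witness j=12)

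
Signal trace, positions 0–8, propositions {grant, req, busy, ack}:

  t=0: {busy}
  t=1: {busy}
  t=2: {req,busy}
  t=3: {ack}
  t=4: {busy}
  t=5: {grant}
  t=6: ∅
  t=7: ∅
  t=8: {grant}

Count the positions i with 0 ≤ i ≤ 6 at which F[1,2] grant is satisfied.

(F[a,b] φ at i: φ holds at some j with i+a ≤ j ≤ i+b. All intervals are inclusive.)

3

Evaluate at each i in [0,6]:
  i=0: ✗ (none in [1,2])
  i=1: ✗ (none in [2,3])
  i=2: ✗ (none in [3,4])
  i=3: ✓ (witness j=5)
  i=4: ✓ (witness j=5)
  i=5: ✗ (none in [6,7])
  i=6: ✓ (witness j=8)
Positions where it holds: {3, 4, 6} → 3.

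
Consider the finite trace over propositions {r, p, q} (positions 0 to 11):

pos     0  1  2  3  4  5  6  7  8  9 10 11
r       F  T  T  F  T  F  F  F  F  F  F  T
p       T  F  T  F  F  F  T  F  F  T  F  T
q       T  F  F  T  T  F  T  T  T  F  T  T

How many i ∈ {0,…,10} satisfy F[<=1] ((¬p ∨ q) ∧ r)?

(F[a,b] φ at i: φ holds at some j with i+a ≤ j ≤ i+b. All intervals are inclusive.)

Evaluate at each i in [0,10]:
  i=0: ✓ (witness j=1)
  i=1: ✓ (witness j=1)
  i=2: ✗ (none in [2,3])
  i=3: ✓ (witness j=4)
  i=4: ✓ (witness j=4)
  i=5: ✗ (none in [5,6])
  i=6: ✗ (none in [6,7])
  i=7: ✗ (none in [7,8])
  i=8: ✗ (none in [8,9])
  i=9: ✗ (none in [9,10])
  i=10: ✓ (witness j=11)
Positions where it holds: {0, 1, 3, 4, 10} → 5.

5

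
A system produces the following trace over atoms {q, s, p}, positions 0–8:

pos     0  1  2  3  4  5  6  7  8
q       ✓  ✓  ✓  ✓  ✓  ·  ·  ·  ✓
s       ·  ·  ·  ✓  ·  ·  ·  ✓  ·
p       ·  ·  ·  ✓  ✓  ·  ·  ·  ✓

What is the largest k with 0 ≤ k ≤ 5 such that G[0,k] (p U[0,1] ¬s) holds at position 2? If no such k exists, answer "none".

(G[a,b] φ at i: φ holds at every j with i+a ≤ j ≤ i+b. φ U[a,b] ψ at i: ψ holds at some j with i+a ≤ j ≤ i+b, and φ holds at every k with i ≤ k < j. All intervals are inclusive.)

4

(p U[0,1] ¬s) must hold from j=2 onward; find where it first fails.
  j=2: holds
  j=3: holds
  j=4: holds
  j=5: holds
  j=6: holds
  j=7: fails
Holds on [2,6], so largest k = 4.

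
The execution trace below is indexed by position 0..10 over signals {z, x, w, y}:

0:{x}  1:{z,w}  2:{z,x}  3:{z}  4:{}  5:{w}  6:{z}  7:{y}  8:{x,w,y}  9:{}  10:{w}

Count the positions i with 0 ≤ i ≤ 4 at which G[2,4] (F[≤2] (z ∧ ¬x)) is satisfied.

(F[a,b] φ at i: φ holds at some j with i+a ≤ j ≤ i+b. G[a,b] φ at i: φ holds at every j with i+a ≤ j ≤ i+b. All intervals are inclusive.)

Evaluate at each i in [0,4]:
  i=0: ✓ (all of [2,4])
  i=1: ✓ (all of [3,5])
  i=2: ✓ (all of [4,6])
  i=3: ✗ (fails at j=7)
  i=4: ✗ (fails at j=7)
Positions where it holds: {0, 1, 2} → 3.

3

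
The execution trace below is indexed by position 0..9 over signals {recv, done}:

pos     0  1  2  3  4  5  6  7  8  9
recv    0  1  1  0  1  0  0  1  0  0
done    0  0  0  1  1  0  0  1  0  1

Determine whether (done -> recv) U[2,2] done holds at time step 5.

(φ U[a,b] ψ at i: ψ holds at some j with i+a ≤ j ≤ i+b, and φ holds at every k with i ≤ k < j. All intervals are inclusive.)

True

Need some j in [7,7] with done, and (done -> recv) at every k in [5,j-1].
  j=7: done holds; (done -> recv) holds at every k in [5,6] → satisfied.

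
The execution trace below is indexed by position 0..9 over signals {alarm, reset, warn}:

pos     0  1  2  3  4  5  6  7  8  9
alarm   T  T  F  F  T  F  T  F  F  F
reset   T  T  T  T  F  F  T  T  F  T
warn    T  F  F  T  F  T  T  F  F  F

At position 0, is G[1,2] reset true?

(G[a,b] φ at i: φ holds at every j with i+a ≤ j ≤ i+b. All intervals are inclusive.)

Yes

Check reset at every j in [1,2]:
  j=1: true
  j=2: true
All positions satisfy it → formula holds.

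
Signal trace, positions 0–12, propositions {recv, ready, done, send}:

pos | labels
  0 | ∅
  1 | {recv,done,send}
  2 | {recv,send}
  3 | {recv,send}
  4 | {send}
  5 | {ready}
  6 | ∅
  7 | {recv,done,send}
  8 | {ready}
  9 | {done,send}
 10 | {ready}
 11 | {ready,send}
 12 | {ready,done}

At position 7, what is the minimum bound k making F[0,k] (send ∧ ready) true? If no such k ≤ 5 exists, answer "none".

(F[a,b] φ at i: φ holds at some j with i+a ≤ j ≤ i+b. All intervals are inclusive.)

4

Scan j = 7,8,… for (send ∧ ready):
  j=7: fails
  j=8: fails
  j=9: fails
  j=10: fails
  j=11: holds
First hit at j=11, so smallest k = 11-7 = 4.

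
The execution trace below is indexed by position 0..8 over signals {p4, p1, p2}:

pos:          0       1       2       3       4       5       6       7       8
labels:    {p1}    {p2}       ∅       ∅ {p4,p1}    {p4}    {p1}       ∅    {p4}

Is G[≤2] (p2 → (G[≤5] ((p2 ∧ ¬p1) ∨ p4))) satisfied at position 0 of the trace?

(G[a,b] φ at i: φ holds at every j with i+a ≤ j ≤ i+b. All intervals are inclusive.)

Does not hold

Check (p2 → (G[≤5] ((p2 ∧ ¬p1) ∨ p4))) at every j in [0,2]:
  j=0: antecedent false → ✓
  j=1: antecedent true; consequent fails at 2 → ✗
  j=2: antecedent false → ✓
Fails at j=1 → formula fails.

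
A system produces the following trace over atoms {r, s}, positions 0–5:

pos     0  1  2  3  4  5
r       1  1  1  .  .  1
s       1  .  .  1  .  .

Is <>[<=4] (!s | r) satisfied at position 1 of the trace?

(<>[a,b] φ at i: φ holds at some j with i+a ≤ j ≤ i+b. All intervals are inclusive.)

Check (!s | r) at each j in [1,5]:
  j=1: true
  j=2: true
  j=3: false
  j=4: true
  j=5: true
Found at j=1 → formula holds.

Yes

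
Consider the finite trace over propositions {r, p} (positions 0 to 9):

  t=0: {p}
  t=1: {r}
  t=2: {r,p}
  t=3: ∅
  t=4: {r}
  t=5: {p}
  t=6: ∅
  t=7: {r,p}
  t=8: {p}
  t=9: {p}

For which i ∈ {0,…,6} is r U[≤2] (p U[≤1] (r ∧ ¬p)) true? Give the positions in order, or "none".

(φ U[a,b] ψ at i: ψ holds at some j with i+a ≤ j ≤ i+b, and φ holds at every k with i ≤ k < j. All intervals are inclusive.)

0, 1, 4

Evaluate at each i in [0,6]:
  i=0: ✓ (rhs at j=0)
  i=1: ✓ (rhs at j=1)
  i=2: ✗ (lhs fails at k=3 before rhs at j=4)
  i=3: ✗ (lhs fails at k=3 before rhs at j=4)
  i=4: ✓ (rhs at j=4)
  i=5: ✗ (no rhs in [5,7])
  i=6: ✗ (no rhs in [6,8])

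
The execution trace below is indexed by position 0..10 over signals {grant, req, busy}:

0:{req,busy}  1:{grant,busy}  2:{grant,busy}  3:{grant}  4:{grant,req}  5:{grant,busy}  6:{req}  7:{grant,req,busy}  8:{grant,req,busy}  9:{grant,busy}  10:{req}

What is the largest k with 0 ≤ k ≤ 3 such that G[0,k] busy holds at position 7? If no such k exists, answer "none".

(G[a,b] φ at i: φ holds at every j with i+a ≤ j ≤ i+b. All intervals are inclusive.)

2

busy must hold from j=7 onward; find where it first fails.
  j=7: holds
  j=8: holds
  j=9: holds
  j=10: fails
Holds on [7,9], so largest k = 2.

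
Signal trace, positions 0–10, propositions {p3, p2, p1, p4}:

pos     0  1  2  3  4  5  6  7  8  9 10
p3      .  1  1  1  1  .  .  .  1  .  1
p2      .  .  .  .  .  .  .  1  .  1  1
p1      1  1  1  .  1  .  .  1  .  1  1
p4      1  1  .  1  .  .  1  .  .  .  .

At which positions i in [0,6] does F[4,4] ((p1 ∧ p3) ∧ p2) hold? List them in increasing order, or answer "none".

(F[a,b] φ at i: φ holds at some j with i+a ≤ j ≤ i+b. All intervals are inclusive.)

6

Evaluate at each i in [0,6]:
  i=0: ✗ (none in [4,4])
  i=1: ✗ (none in [5,5])
  i=2: ✗ (none in [6,6])
  i=3: ✗ (none in [7,7])
  i=4: ✗ (none in [8,8])
  i=5: ✗ (none in [9,9])
  i=6: ✓ (witness j=10)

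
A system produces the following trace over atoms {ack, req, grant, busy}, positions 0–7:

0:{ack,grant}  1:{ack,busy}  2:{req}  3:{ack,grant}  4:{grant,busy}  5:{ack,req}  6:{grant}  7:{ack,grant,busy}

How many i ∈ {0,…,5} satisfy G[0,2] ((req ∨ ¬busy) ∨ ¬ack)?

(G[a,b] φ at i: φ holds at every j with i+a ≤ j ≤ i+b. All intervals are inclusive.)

Evaluate at each i in [0,5]:
  i=0: ✗ (fails at j=1)
  i=1: ✗ (fails at j=1)
  i=2: ✓ (all of [2,4])
  i=3: ✓ (all of [3,5])
  i=4: ✓ (all of [4,6])
  i=5: ✗ (fails at j=7)
Positions where it holds: {2, 3, 4} → 3.

3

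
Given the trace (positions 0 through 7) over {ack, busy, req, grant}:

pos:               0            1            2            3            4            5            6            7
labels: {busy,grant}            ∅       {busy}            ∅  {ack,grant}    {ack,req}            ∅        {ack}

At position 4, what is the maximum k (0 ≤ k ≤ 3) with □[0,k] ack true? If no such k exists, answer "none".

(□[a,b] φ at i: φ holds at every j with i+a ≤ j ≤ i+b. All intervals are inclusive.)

ack must hold from j=4 onward; find where it first fails.
  j=4: holds
  j=5: holds
  j=6: fails
Holds on [4,5], so largest k = 1.

1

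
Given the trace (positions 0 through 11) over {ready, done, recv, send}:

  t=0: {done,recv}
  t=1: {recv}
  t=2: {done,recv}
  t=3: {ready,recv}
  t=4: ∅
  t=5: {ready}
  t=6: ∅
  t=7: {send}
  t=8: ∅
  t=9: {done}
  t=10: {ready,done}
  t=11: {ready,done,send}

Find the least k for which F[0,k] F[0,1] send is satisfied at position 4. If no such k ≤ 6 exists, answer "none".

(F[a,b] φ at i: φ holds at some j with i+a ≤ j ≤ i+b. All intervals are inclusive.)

2

Scan j = 4,5,… for F[0,1] send:
  j=4: fails
  j=5: fails
  j=6: holds
First hit at j=6, so smallest k = 6-4 = 2.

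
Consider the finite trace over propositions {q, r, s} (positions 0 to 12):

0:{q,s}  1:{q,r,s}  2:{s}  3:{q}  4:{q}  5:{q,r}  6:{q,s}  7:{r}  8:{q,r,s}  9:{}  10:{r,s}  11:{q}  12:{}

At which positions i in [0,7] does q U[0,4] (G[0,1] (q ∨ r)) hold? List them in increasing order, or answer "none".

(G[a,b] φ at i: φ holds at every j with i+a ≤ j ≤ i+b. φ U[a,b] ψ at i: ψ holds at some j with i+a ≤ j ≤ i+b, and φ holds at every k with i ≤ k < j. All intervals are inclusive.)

Evaluate at each i in [0,7]:
  i=0: ✓ (rhs at j=0)
  i=1: ✗ (lhs fails at k=2 before rhs at j=3)
  i=2: ✗ (lhs fails at k=2 before rhs at j=3)
  i=3: ✓ (rhs at j=3)
  i=4: ✓ (rhs at j=4)
  i=5: ✓ (rhs at j=5)
  i=6: ✓ (rhs at j=6)
  i=7: ✓ (rhs at j=7)

0, 3, 4, 5, 6, 7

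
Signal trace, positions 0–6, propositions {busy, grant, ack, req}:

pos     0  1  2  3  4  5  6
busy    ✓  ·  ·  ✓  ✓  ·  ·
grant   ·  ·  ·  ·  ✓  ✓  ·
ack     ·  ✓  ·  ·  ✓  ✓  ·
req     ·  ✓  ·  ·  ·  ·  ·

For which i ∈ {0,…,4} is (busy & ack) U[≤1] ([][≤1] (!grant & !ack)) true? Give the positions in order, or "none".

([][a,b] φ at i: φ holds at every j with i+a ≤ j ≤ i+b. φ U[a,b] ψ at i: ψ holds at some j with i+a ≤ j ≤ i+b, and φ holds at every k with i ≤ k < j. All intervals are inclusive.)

2

Evaluate at each i in [0,4]:
  i=0: ✗ (no rhs in [0,1])
  i=1: ✗ (lhs fails at k=1 before rhs at j=2)
  i=2: ✓ (rhs at j=2)
  i=3: ✗ (no rhs in [3,4])
  i=4: ✗ (no rhs in [4,5])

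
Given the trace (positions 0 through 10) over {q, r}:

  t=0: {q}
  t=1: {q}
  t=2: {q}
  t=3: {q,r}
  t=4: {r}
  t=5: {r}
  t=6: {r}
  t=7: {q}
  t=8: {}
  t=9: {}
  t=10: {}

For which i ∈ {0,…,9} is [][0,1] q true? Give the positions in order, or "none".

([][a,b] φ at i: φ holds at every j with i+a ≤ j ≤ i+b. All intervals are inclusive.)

Evaluate at each i in [0,9]:
  i=0: ✓ (all of [0,1])
  i=1: ✓ (all of [1,2])
  i=2: ✓ (all of [2,3])
  i=3: ✗ (fails at j=4)
  i=4: ✗ (fails at j=4)
  i=5: ✗ (fails at j=5)
  i=6: ✗ (fails at j=6)
  i=7: ✗ (fails at j=8)
  i=8: ✗ (fails at j=8)
  i=9: ✗ (fails at j=9)

0, 1, 2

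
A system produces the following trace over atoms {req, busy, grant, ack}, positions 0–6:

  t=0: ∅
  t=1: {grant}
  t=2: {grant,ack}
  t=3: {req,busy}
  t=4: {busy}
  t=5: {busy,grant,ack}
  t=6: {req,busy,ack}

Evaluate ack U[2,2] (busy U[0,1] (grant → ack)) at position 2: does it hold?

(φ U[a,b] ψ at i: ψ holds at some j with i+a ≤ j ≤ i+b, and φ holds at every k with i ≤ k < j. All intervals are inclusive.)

Need some j in [4,4] with (busy U[0,1] (grant → ack)), and ack at every k in [2,j-1].
  j=4: (busy U[0,1] (grant → ack)) holds, but ack fails at k=3 → not this j.
No j in the window works → until fails.

Does not hold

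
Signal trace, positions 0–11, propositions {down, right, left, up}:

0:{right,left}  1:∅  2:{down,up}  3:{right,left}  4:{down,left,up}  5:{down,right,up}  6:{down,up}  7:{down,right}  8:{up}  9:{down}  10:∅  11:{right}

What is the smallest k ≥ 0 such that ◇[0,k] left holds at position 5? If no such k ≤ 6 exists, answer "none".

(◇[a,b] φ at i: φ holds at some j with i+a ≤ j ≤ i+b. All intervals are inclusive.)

none

Scan j = 5,6,… for left:
  j=5: fails
  j=6: fails
  j=7: fails
  j=8: fails
  j=9: fails
  j=10: fails
  j=11: fails
No j in [5,11] satisfies it → none.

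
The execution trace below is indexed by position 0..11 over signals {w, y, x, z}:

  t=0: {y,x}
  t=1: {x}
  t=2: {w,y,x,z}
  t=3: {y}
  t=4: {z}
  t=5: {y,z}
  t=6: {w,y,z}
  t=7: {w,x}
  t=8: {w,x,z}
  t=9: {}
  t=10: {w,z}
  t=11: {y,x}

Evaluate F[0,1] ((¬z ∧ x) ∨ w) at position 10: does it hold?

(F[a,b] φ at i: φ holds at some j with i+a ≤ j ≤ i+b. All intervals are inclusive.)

Check ((¬z ∧ x) ∨ w) at each j in [10,11]:
  j=10: true
  j=11: true
Found at j=10 → formula holds.

True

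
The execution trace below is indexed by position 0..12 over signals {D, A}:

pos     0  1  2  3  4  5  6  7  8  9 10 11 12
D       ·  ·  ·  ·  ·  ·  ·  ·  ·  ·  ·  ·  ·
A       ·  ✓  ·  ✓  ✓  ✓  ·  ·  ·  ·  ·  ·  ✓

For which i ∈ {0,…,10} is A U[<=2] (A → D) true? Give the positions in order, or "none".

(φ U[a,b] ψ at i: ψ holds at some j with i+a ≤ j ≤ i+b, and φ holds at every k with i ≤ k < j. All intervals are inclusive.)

Evaluate at each i in [0,10]:
  i=0: ✓ (rhs at j=0)
  i=1: ✓ (rhs at j=2; lhs holds on [1,1])
  i=2: ✓ (rhs at j=2)
  i=3: ✗ (no rhs in [3,5])
  i=4: ✓ (rhs at j=6; lhs holds on [4,5])
  i=5: ✓ (rhs at j=6; lhs holds on [5,5])
  i=6: ✓ (rhs at j=6)
  i=7: ✓ (rhs at j=7)
  i=8: ✓ (rhs at j=8)
  i=9: ✓ (rhs at j=9)
  i=10: ✓ (rhs at j=10)

0, 1, 2, 4, 5, 6, 7, 8, 9, 10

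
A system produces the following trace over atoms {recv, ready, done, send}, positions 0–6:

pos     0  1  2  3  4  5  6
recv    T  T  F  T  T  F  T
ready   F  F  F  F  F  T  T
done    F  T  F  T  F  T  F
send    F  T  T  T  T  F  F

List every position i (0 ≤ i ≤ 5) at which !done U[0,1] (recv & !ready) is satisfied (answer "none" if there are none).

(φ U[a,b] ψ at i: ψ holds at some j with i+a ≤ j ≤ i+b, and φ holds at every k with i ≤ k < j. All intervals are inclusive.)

0, 1, 2, 3, 4

Evaluate at each i in [0,5]:
  i=0: ✓ (rhs at j=0)
  i=1: ✓ (rhs at j=1)
  i=2: ✓ (rhs at j=3; lhs holds on [2,2])
  i=3: ✓ (rhs at j=3)
  i=4: ✓ (rhs at j=4)
  i=5: ✗ (no rhs in [5,6])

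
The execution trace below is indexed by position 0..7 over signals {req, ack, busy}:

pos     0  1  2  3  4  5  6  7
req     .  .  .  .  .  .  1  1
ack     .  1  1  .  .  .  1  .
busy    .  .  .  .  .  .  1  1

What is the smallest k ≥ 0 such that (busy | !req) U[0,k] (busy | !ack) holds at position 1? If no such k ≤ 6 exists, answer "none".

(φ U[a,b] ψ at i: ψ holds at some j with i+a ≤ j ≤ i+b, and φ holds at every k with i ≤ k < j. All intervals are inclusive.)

Need earliest j ≥ 1 with (busy | !ack), and (busy | !req) at every k in [1,j-1].
  j=1: rhs fails.
  j=2: rhs fails.
  j=3: rhs holds; lhs holds on [1,2]. k = 2.

2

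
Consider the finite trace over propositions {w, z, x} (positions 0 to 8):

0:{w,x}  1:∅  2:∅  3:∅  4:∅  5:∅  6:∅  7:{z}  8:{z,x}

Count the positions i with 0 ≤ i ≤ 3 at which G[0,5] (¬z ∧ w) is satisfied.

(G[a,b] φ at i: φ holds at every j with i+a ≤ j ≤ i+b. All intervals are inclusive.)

Evaluate at each i in [0,3]:
  i=0: ✗ (fails at j=1)
  i=1: ✗ (fails at j=1)
  i=2: ✗ (fails at j=2)
  i=3: ✗ (fails at j=3)
Positions where it holds: {} → 0.

0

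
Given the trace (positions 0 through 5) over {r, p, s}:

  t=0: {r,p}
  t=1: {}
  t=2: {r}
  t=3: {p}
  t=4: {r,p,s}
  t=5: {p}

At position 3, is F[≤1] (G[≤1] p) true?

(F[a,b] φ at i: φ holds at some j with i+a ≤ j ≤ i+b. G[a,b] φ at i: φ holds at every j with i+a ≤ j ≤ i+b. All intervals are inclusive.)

Check G[≤1] p at each j in [3,4]:
  j=3: holds on [3,4]
  j=4: holds on [4,5]
Found at j=3 → formula holds.

Holds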